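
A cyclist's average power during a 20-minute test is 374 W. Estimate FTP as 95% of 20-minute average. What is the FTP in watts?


FTP = 20-min power * 0.95
= 374 * 0.95
= 355.3 W

355.3 W


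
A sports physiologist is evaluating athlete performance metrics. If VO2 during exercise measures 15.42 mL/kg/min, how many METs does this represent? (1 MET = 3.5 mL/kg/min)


METs = VO2 / 3.5 = 15.42 / 3.5 = 4.41

4.41 METs


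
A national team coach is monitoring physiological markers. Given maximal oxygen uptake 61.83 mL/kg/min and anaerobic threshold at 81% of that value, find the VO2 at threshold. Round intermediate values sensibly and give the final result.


Percentage as decimal = 0.81
VO2 at AT = 61.83 * 0.81 = 50.08 mL/kg/min

50.08 mL/kg/min


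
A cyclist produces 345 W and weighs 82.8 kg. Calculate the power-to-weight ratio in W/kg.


P/W = power / mass
= 345 / 82.8
= 4.167 W/kg

4.167 W/kg


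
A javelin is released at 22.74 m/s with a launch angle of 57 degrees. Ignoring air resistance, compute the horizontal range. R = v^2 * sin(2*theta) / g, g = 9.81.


Launch speed squared = 517.1076
sin(2 * 57 deg) = 0.913545
Range = 517.1076 * 0.913545 / 9.81
= 48.155 m

48.155 m


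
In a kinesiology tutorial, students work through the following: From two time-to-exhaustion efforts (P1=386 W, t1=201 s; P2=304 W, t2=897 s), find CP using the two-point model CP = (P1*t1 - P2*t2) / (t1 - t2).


Work in trial 1 = 77586 J
Work in trial 2 = 272688 J
Delta work = -195102 J
Delta time = -696 s
CP = -195102 / -696 = 280.32 W

280.32 W


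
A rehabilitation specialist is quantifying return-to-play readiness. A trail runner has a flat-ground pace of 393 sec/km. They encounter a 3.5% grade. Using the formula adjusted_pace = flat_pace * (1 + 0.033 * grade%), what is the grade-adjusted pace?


Grade factor = 1 + 0.033 * 3.5 = 1.1155
Adjusted = 393 * 1.1155 = 438.39 sec/km

438.39 s/km


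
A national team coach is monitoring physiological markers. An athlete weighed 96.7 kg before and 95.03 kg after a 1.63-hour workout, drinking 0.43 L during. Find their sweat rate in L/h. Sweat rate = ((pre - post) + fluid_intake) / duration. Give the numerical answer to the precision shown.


Body mass change = 1.67 kg
Total sweat loss = 1.67 + 0.43 = 2.1 L
Rate = 2.1 / 1.63 = 1.288 L/h

1.288 L/h


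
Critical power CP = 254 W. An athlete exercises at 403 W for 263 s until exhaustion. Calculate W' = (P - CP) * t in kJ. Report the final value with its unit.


P - CP = 403 - 254 = 149 W
W' = 149 * 263 = 39187 J
= 39187 / 1000 = 39.187 kJ

39.187 kJ


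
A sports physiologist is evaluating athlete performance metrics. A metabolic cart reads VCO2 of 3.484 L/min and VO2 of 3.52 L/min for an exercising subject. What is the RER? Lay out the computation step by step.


RER = VCO2 / VO2 = 3.484 / 3.52 = 0.9898

0.9898


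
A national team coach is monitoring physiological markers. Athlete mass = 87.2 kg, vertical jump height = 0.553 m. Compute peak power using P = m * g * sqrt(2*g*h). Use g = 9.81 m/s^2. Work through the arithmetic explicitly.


sqrt(2 * 9.81 * 0.553) = sqrt(10.84986) = 3.293913 m/s
P = 87.2 * 9.81 * 3.293913
= 2817.72 W

2817.72 W


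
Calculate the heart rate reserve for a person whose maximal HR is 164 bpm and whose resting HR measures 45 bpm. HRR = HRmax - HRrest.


HRmax = 164 bpm
HRrest = 45 bpm
HRR = 164 - 45 = 119 bpm

119 bpm


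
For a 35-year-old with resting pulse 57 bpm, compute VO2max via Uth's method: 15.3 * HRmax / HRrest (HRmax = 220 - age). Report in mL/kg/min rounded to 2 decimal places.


Step 1: HRmax = 220 - 35 = 185 bpm
Step 2: Ratio = 185 / 57 = 3.2456
Step 3: VO2max = 15.3 * 3.2456 = 49.66 mL/kg/min

49.66 mL/kg/min


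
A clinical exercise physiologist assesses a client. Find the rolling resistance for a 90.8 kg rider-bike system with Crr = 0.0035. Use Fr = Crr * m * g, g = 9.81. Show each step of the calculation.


m * g = 90.8 * 9.81 = 890.748 N
Fr = 0.0035 * 890.748 = 3.118 N

3.118 N


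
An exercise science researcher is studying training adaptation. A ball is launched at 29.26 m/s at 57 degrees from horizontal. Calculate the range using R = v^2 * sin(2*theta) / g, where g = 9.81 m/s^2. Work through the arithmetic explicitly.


sin(2 * 57) = sin(114) = 0.913545
v^2 = 29.26^2 = 856.1476
R = 856.1476 * 0.913545 / 9.81
= 79.728 m

79.728 m


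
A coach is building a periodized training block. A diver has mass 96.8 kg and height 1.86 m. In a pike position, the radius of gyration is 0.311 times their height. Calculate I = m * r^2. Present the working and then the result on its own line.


r = 0.311 * 1.86 = 0.57846 m
I = m * r^2 = 96.8 * 0.334616 = 32.391 kg*m^2

32.391 kg*m^2


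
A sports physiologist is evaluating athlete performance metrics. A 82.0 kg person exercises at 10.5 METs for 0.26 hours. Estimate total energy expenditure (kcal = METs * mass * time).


Energy = METs * mass(kg) * time(h)
= 10.5 * 82.0 * 0.26
= 223.86 kcal

223.86 kcal


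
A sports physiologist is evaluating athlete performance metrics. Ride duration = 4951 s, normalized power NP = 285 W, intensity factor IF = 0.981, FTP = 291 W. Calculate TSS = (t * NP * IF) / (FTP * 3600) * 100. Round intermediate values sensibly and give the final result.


Numerator = 4951 * 285 * 0.981 = 1384225.335
Denominator = 291 * 3600 = 1047600
TSS = 1384225.335 / 1047600 * 100
= 132.13

132.13 TSS


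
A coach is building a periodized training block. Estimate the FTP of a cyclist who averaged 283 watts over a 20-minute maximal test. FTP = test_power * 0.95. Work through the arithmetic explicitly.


FTP = 283 * 0.95 = 268.85 W

268.85 W


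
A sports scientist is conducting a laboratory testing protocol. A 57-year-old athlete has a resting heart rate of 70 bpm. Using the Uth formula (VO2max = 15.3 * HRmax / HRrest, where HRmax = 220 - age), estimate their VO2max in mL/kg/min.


HRmax = 220 - 57 = 163 bpm
Ratio = HRmax / HRrest = 163 / 70 = 2.3286
VO2max = 15.3 * 2.3286 = 35.63 mL/kg/min

35.63 mL/kg/min


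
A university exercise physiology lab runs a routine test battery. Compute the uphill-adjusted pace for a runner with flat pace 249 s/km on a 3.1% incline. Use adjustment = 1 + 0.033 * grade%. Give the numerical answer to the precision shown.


Adjustment factor = 1 + 0.033 * 3.1 = 1.1023
Grade-adjusted pace = 249 * 1.1023 = 274.47 s/km

274.47 s/km


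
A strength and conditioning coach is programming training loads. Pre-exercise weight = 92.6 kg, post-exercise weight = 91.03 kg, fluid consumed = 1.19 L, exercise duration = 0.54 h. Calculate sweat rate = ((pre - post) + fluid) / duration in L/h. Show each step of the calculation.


Weight loss = 92.6 - 91.03 = 1.57 kg (approx L)
Total sweat = 1.57 + 1.19 = 2.76 L
Sweat rate = 2.76 / 0.54 = 5.111 L/h

5.111 L/h


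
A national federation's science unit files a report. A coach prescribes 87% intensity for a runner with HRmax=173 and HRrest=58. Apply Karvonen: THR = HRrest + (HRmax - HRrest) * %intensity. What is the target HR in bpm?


Heart rate reserve = 173 - 58 = 115
Intensity fraction = 87 / 100 = 0.87
THR = 58 + 115 * 0.87 = 158.05 bpm

158.05 bpm


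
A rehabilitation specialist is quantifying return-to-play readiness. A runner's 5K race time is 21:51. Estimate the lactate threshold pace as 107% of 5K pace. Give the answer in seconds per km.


Total race time = 21*60 + 51 = 1311 seconds
5K pace = 1311 / 5 = 262.2 sec/km
LT pace = 262.2 * 1.07 = 280.55 sec/km

280.55 s/km


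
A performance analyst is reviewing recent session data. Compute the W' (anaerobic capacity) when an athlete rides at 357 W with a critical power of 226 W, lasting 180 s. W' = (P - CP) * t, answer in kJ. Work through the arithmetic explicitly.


Above-CP power = 131 W
Duration = 180 s
W' = 131 * 180 = 23580 J
Convert: 23580 / 1000 = 23.58 kJ

23.58 kJ


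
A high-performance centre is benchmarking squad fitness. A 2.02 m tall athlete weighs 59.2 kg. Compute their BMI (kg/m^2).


height^2 = 4.0804 m^2
BMI = 59.2 / 4.0804 = 14.51 kg/m^2

14.51 kg/m^2


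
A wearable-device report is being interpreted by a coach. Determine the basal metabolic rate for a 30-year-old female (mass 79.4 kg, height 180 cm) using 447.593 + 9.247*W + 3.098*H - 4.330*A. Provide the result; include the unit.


BMR = 447.593 + 9.247*79.4 + 3.098*180 - 4.330*30
= 1609.54 kcal/day

1609.54 kcal/day


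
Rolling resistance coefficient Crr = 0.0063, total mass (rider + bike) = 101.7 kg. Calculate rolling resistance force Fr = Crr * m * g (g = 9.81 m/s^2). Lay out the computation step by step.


Fr = Crr * m * g
= 0.0063 * 101.7 * 9.81
= 6.285 N

6.285 N


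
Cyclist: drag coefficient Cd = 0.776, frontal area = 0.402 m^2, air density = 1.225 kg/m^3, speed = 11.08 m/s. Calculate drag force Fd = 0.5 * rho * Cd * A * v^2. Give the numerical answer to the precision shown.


v^2 = 11.08^2 = 122.7664
Fd = 0.5 * 1.225 * 0.776 * 0.402 * 122.7664
= 23.457 N

23.457 N


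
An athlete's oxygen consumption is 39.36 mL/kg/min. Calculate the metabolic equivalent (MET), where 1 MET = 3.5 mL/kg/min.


MET = VO2 / 3.5
= 39.36 / 3.5
= 11.25 METs

11.25 METs


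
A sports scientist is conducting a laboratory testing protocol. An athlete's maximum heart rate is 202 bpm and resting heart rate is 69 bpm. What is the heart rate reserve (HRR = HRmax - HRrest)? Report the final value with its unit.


HRR = HRmax - HRrest
= 202 - 69
= 133 bpm

133 bpm


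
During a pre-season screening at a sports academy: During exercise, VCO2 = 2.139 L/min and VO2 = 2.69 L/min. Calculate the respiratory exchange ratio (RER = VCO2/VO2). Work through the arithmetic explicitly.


RER = VCO2 / VO2
= 2.139 / 2.69
= 0.7952

0.7952


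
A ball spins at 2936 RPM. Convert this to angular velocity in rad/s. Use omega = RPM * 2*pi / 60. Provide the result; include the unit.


omega = 2936 * 2 * pi / 60
= 2936 * 6.28318531 / 60
= 18447.432 / 60
= 307.457 rad/s

307.457 rad/s


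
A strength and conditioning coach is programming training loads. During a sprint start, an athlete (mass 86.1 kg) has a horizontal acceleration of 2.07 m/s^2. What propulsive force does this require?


Propulsive force = mass * acceleration
= 86.1 kg * 2.07 m/s^2
= 178.23 N

178.23 N


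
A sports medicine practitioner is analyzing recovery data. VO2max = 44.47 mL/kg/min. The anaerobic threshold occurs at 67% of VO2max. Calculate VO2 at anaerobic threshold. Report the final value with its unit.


AT fraction = 67 / 100 = 0.67
AT VO2 = 44.47 * 0.67
= 29.79 mL/kg/min

29.79 mL/kg/min


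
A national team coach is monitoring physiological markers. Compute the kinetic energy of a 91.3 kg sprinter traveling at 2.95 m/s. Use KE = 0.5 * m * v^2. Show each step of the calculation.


Velocity squared = 8.7025
KE = 0.5 * 91.3 * 8.7025 = 397.27 J

397.27 J


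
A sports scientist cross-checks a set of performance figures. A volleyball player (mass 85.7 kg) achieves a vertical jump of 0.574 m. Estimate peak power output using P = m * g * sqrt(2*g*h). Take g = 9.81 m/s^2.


2 * g * h = 2 * 9.81 * 0.574 = 11.26188
sqrt(11.26188) = 3.355872 m/s
P = 85.7 * 9.81 * 3.355872 = 2821.34 W

2821.34 W


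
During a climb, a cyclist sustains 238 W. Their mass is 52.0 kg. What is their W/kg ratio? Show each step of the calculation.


Power-to-weight = 238 W / 52.0 kg
= 4.577 W/kg

4.577 W/kg


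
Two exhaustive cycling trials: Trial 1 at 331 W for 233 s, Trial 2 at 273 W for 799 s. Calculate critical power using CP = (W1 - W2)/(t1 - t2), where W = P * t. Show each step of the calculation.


W1 = 331 * 233 = 77123 J
W2 = 273 * 799 = 218127 J
CP = (77123 - 218127) / (233 - 799)
= -141004 / -566
= 249.12 W

249.12 W


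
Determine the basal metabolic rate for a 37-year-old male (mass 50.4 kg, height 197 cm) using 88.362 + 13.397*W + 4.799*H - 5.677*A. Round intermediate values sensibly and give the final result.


BMR = 88.362 + 13.397*50.4 + 4.799*197 - 5.677*37
= 1498.92 kcal/day

1498.92 kcal/day


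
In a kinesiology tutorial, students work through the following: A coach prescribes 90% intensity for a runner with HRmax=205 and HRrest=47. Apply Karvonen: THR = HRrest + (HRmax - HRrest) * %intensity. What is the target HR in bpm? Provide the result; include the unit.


Heart rate reserve = 205 - 47 = 158
Intensity fraction = 90 / 100 = 0.9
THR = 47 + 158 * 0.9 = 189.2 bpm

189.2 bpm


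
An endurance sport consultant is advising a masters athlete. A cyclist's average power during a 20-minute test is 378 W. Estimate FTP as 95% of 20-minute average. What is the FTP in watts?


FTP = 20-min power * 0.95
= 378 * 0.95
= 359.1 W

359.1 W


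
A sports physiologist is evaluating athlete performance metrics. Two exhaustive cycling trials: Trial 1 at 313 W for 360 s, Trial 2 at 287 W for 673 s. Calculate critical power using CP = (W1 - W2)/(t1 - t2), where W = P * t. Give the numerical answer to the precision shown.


W1 = 313 * 360 = 112680 J
W2 = 287 * 673 = 193151 J
CP = (112680 - 193151) / (360 - 673)
= -80471 / -313
= 257.1 W

257.1 W


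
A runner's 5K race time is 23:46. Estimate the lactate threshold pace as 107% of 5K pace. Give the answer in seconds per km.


Total race time = 23*60 + 46 = 1426 seconds
5K pace = 1426 / 5 = 285.2 sec/km
LT pace = 285.2 * 1.07 = 305.16 sec/km

305.16 s/km


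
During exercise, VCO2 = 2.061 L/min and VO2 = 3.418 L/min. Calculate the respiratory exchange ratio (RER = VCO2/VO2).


RER = VCO2 / VO2
= 2.061 / 3.418
= 0.603

0.603


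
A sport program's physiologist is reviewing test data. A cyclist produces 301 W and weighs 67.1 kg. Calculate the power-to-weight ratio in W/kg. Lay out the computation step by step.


P/W = power / mass
= 301 / 67.1
= 4.486 W/kg

4.486 W/kg


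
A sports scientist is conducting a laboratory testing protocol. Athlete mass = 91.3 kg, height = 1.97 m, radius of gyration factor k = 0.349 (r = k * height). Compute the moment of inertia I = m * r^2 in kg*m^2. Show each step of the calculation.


r = k * height = 0.349 * 1.97 = 0.68753 m
r^2 = 0.68753^2 = 0.472698
I = 91.3 * 0.472698 = 43.157 kg*m^2

43.157 kg*m^2


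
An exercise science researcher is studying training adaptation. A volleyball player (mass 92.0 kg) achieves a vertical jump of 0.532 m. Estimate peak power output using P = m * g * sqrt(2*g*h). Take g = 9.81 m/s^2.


2 * g * h = 2 * 9.81 * 0.532 = 10.43784
sqrt(10.43784) = 3.230765 m/s
P = 92.0 * 9.81 * 3.230765 = 2915.83 W

2915.83 W


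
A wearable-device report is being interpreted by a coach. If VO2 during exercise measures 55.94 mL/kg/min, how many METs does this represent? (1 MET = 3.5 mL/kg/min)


METs = VO2 / 3.5 = 55.94 / 3.5 = 15.98

15.98 METs


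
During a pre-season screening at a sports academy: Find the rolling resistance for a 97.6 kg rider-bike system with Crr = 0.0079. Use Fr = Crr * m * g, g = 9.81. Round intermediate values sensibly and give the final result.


m * g = 97.6 * 9.81 = 957.456 N
Fr = 0.0079 * 957.456 = 7.564 N

7.564 N


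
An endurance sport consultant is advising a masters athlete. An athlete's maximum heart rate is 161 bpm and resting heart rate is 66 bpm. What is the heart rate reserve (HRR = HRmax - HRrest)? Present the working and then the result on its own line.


HRR = HRmax - HRrest
= 161 - 66
= 95 bpm

95 bpm


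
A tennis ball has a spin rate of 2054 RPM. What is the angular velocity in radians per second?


Convert RPM to rad/s: multiply by 2*pi and divide by 60
omega = 2054 * 2 * pi / 60
= 215.094 rad/s

215.094 rad/s


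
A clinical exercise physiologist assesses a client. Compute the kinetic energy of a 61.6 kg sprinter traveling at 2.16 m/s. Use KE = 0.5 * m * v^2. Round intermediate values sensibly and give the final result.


Velocity squared = 4.6656
KE = 0.5 * 61.6 * 4.6656 = 143.7 J

143.7 J


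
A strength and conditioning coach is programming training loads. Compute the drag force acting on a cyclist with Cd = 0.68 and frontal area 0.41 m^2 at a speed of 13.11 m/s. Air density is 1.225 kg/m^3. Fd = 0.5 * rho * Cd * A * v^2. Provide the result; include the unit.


Step 1: v^2 = 171.8721
Step 2: Fd = 0.5 * 1.225 * 0.68 * 0.41 * 171.8721
= 29.35 N

29.35 N


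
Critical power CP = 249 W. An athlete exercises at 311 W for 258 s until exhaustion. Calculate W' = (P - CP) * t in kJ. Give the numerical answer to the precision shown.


P - CP = 311 - 249 = 62 W
W' = 62 * 258 = 15996 J
= 15996 / 1000 = 15.996 kJ

15.996 kJ


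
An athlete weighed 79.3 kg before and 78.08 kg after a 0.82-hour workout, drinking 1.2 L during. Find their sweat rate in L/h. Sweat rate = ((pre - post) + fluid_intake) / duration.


Body mass change = 1.22 kg
Total sweat loss = 1.22 + 1.2 = 2.42 L
Rate = 2.42 / 0.82 = 2.951 L/h

2.951 L/h


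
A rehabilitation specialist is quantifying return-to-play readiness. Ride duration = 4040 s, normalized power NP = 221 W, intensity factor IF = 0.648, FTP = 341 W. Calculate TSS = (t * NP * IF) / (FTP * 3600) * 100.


Numerator = 4040 * 221 * 0.648 = 578560.32
Denominator = 341 * 3600 = 1227600
TSS = 578560.32 / 1227600 * 100
= 47.13

47.13 TSS


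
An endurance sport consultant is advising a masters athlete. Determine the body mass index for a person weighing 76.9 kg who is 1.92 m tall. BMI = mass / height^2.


BMI = mass / height^2
= 76.9 / 1.92^2
= 76.9 / 3.6864
= 20.86 kg/m^2

20.86 kg/m^2


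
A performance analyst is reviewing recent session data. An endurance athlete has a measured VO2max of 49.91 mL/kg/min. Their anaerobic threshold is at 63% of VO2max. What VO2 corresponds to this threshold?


Anaerobic threshold VO2 = VO2max * 63%
= 49.91 * 0.63
= 31.44 mL/kg/min

31.44 mL/kg/min


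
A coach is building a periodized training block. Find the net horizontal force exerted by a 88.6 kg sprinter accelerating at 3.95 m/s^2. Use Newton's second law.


Newton's second law: F = m * a
F = 88.6 * 3.95 = 349.97 N

349.97 N


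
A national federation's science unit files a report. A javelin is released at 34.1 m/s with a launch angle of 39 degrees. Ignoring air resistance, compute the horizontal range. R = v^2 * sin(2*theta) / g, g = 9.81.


Launch speed squared = 1162.81
sin(2 * 39 deg) = 0.978148
Range = 1162.81 * 0.978148 / 9.81
= 115.943 m

115.943 m


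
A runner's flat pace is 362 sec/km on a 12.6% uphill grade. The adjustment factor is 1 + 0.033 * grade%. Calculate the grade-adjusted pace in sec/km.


Factor = 1 + 0.033 * 12.6 = 1.4158
Adjusted pace = 362 * 1.4158
= 512.52 sec/km

512.52 s/km


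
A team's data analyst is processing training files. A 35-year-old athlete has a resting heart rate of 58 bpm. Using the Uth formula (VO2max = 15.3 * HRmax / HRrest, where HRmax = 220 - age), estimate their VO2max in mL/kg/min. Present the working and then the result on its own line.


HRmax = 220 - 35 = 185 bpm
Ratio = HRmax / HRrest = 185 / 58 = 3.1897
VO2max = 15.3 * 3.1897 = 48.8 mL/kg/min

48.8 mL/kg/min


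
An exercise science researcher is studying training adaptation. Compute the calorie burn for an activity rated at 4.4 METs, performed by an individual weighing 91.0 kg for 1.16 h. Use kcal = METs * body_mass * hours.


Product of METs and mass = 4.4 * 91.0 = 400.4
Total kcal = 400.4 * 1.16 = 464.46 kcal

464.46 kcal


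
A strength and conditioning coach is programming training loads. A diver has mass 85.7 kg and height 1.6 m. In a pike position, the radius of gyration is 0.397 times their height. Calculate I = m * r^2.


r = 0.397 * 1.6 = 0.6352 m
I = m * r^2 = 85.7 * 0.403479 = 34.578 kg*m^2

34.578 kg*m^2


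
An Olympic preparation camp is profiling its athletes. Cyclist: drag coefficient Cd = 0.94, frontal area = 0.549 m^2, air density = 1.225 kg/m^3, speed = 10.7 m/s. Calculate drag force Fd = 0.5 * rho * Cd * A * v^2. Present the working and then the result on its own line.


v^2 = 10.7^2 = 114.49
Fd = 0.5 * 1.225 * 0.94 * 0.549 * 114.49
= 36.189 N

36.189 N


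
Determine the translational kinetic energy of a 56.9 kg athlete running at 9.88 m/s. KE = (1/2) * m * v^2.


KE = 0.5 * m * v^2
= 0.5 * 56.9 * 9.88^2
= 0.5 * 56.9 * 97.6144
= 2777.13 J

2777.13 J


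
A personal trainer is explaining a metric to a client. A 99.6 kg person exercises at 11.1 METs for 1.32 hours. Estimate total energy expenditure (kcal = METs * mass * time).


Energy = METs * mass(kg) * time(h)
= 11.1 * 99.6 * 1.32
= 1459.34 kcal

1459.34 kcal


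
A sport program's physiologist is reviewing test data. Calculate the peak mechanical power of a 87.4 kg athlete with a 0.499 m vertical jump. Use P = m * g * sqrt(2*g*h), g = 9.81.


First, sqrt(2gh) = sqrt(2 * 9.81 * 0.499)
= sqrt(9.79038) = 3.128958 m/s
Power = 87.4 * 9.81 * 3.128958 = 2682.75 W

2682.75 W


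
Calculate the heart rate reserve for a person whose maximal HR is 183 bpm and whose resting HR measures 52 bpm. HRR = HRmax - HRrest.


HRmax = 183 bpm
HRrest = 52 bpm
HRR = 183 - 52 = 131 bpm

131 bpm


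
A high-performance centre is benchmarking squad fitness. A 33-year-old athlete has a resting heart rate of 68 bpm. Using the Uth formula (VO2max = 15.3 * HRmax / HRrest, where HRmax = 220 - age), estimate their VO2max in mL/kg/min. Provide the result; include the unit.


HRmax = 220 - 33 = 187 bpm
Ratio = HRmax / HRrest = 187 / 68 = 2.75
VO2max = 15.3 * 2.75 = 42.08 mL/kg/min

42.08 mL/kg/min


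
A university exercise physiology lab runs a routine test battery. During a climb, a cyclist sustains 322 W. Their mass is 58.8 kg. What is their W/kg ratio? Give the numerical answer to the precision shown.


Power-to-weight = 322 W / 58.8 kg
= 5.476 W/kg

5.476 W/kg


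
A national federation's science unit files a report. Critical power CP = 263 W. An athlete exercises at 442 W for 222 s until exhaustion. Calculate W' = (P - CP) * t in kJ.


P - CP = 442 - 263 = 179 W
W' = 179 * 222 = 39738 J
= 39738 / 1000 = 39.738 kJ

39.738 kJ


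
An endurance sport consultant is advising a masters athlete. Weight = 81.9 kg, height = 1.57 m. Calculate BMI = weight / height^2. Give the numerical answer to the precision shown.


height^2 = 1.57^2 = 2.4649
BMI = 81.9 / 2.4649 = 33.23 kg/m^2

33.23 kg/m^2


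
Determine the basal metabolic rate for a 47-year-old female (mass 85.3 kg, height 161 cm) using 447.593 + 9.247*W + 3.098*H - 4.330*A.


BMR = 447.593 + 9.247*85.3 + 3.098*161 - 4.330*47
= 1531.63 kcal/day

1531.63 kcal/day


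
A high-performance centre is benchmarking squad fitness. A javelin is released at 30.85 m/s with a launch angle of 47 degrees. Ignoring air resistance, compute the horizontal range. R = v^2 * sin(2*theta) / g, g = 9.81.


Launch speed squared = 951.7225
sin(2 * 47 deg) = 0.997564
Range = 951.7225 * 0.997564 / 9.81
= 96.779 m

96.779 m


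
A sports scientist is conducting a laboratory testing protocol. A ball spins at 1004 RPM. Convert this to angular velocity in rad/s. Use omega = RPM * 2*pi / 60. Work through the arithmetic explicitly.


omega = 1004 * 2 * pi / 60
= 1004 * 6.28318531 / 60
= 6308.318 / 60
= 105.139 rad/s

105.139 rad/s


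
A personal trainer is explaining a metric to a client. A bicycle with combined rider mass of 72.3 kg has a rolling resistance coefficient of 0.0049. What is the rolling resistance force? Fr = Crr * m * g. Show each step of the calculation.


Fr = 0.0049 * 72.3 * 9.81
= 0.35427 * 9.81
= 3.475 N

3.475 N


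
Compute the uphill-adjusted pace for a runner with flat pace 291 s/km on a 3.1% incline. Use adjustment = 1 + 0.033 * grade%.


Adjustment factor = 1 + 0.033 * 3.1 = 1.1023
Grade-adjusted pace = 291 * 1.1023 = 320.77 s/km

320.77 s/km


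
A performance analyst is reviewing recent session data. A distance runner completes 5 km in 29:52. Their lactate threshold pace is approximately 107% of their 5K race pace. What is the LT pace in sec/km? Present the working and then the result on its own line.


Convert to seconds: 29 min 52 s = 1792 s
Pace per km = 1792 / 5 = 358.4 s/km
LT pace = 358.4 * 1.07 = 383.49 s/km

383.49 s/km


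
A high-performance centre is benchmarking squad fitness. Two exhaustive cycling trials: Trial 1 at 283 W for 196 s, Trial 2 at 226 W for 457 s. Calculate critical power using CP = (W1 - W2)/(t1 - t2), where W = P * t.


W1 = 283 * 196 = 55468 J
W2 = 226 * 457 = 103282 J
CP = (55468 - 103282) / (196 - 457)
= -47814 / -261
= 183.2 W

183.2 W


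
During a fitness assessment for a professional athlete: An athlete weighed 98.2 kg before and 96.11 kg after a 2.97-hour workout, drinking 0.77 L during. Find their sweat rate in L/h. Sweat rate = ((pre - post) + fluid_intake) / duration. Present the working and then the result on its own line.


Body mass change = 2.09 kg
Total sweat loss = 2.09 + 0.77 = 2.86 L
Rate = 2.86 / 2.97 = 0.963 L/h

0.963 L/h


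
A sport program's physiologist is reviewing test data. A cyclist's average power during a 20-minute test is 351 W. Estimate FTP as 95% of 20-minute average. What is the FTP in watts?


FTP = 20-min power * 0.95
= 351 * 0.95
= 333.45 W

333.45 W


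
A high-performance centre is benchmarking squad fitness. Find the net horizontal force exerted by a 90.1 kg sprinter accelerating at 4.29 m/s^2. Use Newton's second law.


Newton's second law: F = m * a
F = 90.1 * 4.29 = 386.53 N

386.53 N


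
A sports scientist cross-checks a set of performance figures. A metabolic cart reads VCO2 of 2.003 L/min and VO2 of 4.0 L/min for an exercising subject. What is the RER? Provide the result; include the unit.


RER = VCO2 / VO2 = 2.003 / 4.0 = 0.5008

0.5008


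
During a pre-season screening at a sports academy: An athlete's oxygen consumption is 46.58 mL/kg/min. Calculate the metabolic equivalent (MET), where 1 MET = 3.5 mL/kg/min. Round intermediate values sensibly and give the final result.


MET = VO2 / 3.5
= 46.58 / 3.5
= 13.31 METs

13.31 METs


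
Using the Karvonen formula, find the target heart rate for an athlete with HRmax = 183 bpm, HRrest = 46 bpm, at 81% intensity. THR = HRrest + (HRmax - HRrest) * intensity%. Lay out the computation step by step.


HRR = 183 - 46 = 137
THR = 46 + 137 * 0.81
= 46 + 110.97
= 156.97 bpm

156.97 bpm


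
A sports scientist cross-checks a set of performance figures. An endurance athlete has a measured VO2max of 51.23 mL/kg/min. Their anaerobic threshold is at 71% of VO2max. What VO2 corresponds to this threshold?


Anaerobic threshold VO2 = VO2max * 71%
= 51.23 * 0.71
= 36.37 mL/kg/min

36.37 mL/kg/min


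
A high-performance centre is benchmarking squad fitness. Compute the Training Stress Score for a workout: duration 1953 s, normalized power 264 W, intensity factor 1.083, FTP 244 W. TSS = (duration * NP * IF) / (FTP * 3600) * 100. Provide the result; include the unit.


Product = 1953 * 264 * 1.083 = 558386.136
Base = 244 * 3600 = 878400
TSS = 558386.136 / 878400 * 100 = 63.57

63.57 TSS


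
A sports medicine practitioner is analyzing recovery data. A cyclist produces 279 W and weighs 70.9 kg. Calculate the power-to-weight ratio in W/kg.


P/W = power / mass
= 279 / 70.9
= 3.935 W/kg

3.935 W/kg


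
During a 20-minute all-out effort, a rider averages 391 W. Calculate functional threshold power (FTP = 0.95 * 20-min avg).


FTP = 0.95 * 391
= 371.45 W

371.45 W


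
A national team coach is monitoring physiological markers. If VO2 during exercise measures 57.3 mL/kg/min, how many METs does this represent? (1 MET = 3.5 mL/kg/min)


METs = VO2 / 3.5 = 57.3 / 3.5 = 16.37

16.37 METs


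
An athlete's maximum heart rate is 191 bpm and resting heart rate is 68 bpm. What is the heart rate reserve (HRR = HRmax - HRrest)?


HRR = HRmax - HRrest
= 191 - 68
= 123 bpm

123 bpm


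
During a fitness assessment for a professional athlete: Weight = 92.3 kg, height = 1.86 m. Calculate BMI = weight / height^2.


height^2 = 1.86^2 = 3.4596
BMI = 92.3 / 3.4596 = 26.68 kg/m^2

26.68 kg/m^2


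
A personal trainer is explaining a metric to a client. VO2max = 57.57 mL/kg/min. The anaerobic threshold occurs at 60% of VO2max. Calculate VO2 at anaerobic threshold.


AT fraction = 60 / 100 = 0.6
AT VO2 = 57.57 * 0.6
= 34.54 mL/kg/min

34.54 mL/kg/min


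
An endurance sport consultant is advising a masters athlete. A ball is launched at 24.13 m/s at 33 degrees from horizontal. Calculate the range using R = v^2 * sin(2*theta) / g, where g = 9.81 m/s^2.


sin(2 * 33) = sin(66) = 0.913545
v^2 = 24.13^2 = 582.2569
R = 582.2569 * 0.913545 / 9.81
= 54.222 m

54.222 m


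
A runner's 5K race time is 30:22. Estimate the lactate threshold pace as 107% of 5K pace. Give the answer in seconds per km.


Total race time = 30*60 + 22 = 1822 seconds
5K pace = 1822 / 5 = 364.4 sec/km
LT pace = 364.4 * 1.07 = 389.91 sec/km

389.91 s/km


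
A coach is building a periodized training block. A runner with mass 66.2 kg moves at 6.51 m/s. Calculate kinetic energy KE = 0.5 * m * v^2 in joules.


v^2 = 6.51^2 = 42.3801
KE = 0.5 * 66.2 * 42.3801
= 1402.78 J

1402.78 J


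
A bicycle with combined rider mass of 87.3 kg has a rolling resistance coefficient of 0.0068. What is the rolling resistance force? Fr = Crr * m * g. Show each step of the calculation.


Fr = 0.0068 * 87.3 * 9.81
= 0.59364 * 9.81
= 5.824 N

5.824 N


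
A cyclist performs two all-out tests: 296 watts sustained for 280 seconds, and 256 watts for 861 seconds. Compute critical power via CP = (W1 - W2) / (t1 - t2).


W1 = P1 * t1 = 296 * 280 = 82880 J
W2 = P2 * t2 = 256 * 861 = 220416 J
CP = (82880 - 220416) / (280 - 861)
= 236.72 W

236.72 W


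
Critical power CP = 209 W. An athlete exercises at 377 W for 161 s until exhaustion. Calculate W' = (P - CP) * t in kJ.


P - CP = 377 - 209 = 168 W
W' = 168 * 161 = 27048 J
= 27048 / 1000 = 27.048 kJ

27.048 kJ


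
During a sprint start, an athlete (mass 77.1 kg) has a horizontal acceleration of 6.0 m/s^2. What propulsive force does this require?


Propulsive force = mass * acceleration
= 77.1 kg * 6.0 m/s^2
= 462.6 N

462.6 N


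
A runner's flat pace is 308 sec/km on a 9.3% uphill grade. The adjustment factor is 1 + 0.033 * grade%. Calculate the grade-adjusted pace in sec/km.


Factor = 1 + 0.033 * 9.3 = 1.3069
Adjusted pace = 308 * 1.3069
= 402.53 sec/km

402.53 s/km


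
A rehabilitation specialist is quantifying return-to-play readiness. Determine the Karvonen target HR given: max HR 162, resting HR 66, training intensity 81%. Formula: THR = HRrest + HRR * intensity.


HRR = HRmax - HRrest = 162 - 66 = 96
THR = 66 + 96 * 0.81
= 143.76 bpm

143.76 bpm


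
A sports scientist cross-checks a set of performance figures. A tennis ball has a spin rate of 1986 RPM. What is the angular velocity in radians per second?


Convert RPM to rad/s: multiply by 2*pi and divide by 60
omega = 1986 * 2 * pi / 60
= 207.973 rad/s

207.973 rad/s


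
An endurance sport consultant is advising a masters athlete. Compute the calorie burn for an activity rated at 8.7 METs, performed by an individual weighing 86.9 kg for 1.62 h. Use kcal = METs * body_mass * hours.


Product of METs and mass = 8.7 * 86.9 = 756.03
Total kcal = 756.03 * 1.62 = 1224.77 kcal

1224.77 kcal


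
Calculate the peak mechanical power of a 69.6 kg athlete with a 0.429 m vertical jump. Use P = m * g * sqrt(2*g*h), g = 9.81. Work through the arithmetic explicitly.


First, sqrt(2gh) = sqrt(2 * 9.81 * 0.429)
= sqrt(8.41698) = 2.901203 m/s
Power = 69.6 * 9.81 * 2.901203 = 1980.87 W

1980.87 W


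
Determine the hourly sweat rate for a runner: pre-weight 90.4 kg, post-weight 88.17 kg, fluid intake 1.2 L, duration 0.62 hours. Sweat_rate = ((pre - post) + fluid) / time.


Mass lost = 90.4 - 88.17 = 2.23 kg
Add fluid consumed: 2.23 + 1.2 = 3.43 L total sweat
Sweat rate = 3.43 / 0.62 = 5.532 L/h

5.532 L/h


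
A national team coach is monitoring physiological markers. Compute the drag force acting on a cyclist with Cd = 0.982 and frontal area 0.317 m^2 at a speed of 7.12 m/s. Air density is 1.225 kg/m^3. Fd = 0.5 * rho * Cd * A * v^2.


Step 1: v^2 = 50.6944
Step 2: Fd = 0.5 * 1.225 * 0.982 * 0.317 * 50.6944
= 9.666 N

9.666 N


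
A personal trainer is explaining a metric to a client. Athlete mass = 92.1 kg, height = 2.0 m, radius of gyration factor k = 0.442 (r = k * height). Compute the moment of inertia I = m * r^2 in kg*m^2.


r = k * height = 0.442 * 2.0 = 0.884 m
r^2 = 0.884^2 = 0.781456
I = 92.1 * 0.781456 = 71.972 kg*m^2

71.972 kg*m^2


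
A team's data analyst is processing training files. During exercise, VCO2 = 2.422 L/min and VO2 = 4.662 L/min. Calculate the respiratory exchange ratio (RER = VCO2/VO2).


RER = VCO2 / VO2
= 2.422 / 4.662
= 0.5195

0.5195


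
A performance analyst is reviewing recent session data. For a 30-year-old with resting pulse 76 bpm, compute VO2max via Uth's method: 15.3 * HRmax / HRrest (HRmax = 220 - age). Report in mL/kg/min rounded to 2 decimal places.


Step 1: HRmax = 220 - 30 = 190 bpm
Step 2: Ratio = 190 / 76 = 2.5
Step 3: VO2max = 15.3 * 2.5 = 38.25 mL/kg/min

38.25 mL/kg/min


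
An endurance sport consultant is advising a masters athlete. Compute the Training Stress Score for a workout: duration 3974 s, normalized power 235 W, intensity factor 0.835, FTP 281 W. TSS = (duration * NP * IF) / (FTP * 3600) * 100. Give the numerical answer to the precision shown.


Product = 3974 * 235 * 0.835 = 779798.15
Base = 281 * 3600 = 1011600
TSS = 779798.15 / 1011600 * 100 = 77.09

77.09 TSS


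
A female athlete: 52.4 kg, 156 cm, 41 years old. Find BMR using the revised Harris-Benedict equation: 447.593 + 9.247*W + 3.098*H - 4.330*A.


Intercept = 447.593
Weight contribution = 9.247 * 52.4 = 484.5428
Height contribution = 3.098 * 156 = 483.288
Age contribution = 4.33 * 41 = 177.53
BMR = 447.593 + 484.5428 + 483.288 - 177.53
= 1237.89 kcal/day

1237.89 kcal/day


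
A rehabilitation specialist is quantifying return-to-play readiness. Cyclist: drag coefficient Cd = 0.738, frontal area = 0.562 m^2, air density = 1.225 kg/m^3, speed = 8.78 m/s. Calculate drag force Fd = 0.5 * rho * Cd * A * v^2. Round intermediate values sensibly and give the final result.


v^2 = 8.78^2 = 77.0884
Fd = 0.5 * 1.225 * 0.738 * 0.562 * 77.0884
= 19.583 N

19.583 N


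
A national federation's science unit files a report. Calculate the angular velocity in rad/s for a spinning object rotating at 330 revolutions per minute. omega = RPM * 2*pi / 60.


omega = RPM * 2*pi / 60
= 330 * 6.28318531 / 60
= 34.558 rad/s

34.558 rad/s


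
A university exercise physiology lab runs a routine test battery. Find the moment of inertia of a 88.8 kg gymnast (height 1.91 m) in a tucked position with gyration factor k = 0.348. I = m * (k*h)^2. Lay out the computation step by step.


Radius of gyration = 0.348 * 1.91 = 0.66468 m
I = 88.8 * 0.66468^2
= 88.8 * 0.4418
= 39.232 kg*m^2

39.232 kg*m^2


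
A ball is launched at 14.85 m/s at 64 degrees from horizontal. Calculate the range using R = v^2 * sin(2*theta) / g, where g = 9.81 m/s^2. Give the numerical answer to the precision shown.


sin(2 * 64) = sin(128) = 0.788011
v^2 = 14.85^2 = 220.5225
R = 220.5225 * 0.788011 / 9.81
= 17.714 m

17.714 m


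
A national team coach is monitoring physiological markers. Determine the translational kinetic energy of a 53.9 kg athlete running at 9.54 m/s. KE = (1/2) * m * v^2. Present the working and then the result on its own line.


KE = 0.5 * m * v^2
= 0.5 * 53.9 * 9.54^2
= 0.5 * 53.9 * 91.0116
= 2452.76 J

2452.76 J


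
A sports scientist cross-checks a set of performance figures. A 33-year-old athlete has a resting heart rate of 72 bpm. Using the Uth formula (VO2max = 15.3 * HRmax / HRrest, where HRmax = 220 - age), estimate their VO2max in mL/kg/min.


HRmax = 220 - 33 = 187 bpm
Ratio = HRmax / HRrest = 187 / 72 = 2.5972
VO2max = 15.3 * 2.5972 = 39.74 mL/kg/min

39.74 mL/kg/min


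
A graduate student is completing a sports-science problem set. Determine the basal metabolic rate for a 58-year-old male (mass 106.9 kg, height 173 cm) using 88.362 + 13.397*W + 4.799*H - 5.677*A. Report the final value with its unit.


BMR = 88.362 + 13.397*106.9 + 4.799*173 - 5.677*58
= 2021.46 kcal/day

2021.46 kcal/day


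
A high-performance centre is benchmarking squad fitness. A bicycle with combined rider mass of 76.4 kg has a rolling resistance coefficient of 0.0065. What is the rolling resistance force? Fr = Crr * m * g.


Fr = 0.0065 * 76.4 * 9.81
= 0.4966 * 9.81
= 4.872 N

4.872 N


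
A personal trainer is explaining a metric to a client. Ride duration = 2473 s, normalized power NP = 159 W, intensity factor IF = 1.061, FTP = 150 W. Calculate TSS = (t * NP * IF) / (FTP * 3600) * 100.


Numerator = 2473 * 159 * 1.061 = 417192.627
Denominator = 150 * 3600 = 540000
TSS = 417192.627 / 540000 * 100
= 77.26

77.26 TSS


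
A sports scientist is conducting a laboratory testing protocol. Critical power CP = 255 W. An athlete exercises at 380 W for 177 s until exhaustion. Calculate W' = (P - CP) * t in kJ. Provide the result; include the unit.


P - CP = 380 - 255 = 125 W
W' = 125 * 177 = 22125 J
= 22125 / 1000 = 22.125 kJ

22.125 kJ


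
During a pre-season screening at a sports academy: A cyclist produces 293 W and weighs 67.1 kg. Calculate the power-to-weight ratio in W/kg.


P/W = power / mass
= 293 / 67.1
= 4.367 W/kg

4.367 W/kg


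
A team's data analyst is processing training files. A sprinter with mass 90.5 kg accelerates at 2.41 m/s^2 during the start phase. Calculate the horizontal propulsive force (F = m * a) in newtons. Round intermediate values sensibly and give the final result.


F = m * a
= 90.5 * 2.41
= 218.11 N

218.11 N


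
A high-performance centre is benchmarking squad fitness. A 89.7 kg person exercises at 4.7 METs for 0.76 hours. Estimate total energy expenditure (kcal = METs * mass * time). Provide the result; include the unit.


Energy = METs * mass(kg) * time(h)
= 4.7 * 89.7 * 0.76
= 320.41 kcal

320.41 kcal


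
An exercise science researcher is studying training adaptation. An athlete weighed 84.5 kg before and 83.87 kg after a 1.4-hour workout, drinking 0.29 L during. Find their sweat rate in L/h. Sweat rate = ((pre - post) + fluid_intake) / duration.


Body mass change = 0.63 kg
Total sweat loss = 0.63 + 0.29 = 0.92 L
Rate = 0.92 / 1.4 = 0.657 L/h

0.657 L/h


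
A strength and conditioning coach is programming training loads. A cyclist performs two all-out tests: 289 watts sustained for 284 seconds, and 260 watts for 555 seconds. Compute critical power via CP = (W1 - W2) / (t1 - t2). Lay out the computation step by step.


W1 = P1 * t1 = 289 * 284 = 82076 J
W2 = P2 * t2 = 260 * 555 = 144300 J
CP = (82076 - 144300) / (284 - 555)
= 229.61 W

229.61 W


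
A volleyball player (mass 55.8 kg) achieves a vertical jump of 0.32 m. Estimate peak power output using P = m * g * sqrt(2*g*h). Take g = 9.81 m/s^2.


2 * g * h = 2 * 9.81 * 0.32 = 6.2784
sqrt(6.2784) = 2.505674 m/s
P = 55.8 * 9.81 * 2.505674 = 1371.6 W

1371.6 W


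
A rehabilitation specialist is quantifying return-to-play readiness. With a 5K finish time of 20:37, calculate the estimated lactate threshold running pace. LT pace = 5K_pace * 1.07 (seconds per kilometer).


Race duration = 1237 s for 5 km
Average pace = 1237 / 5 = 247.4 s/km
LT pace = 247.4 * 1.07
= 264.72 s/km

264.72 s/km


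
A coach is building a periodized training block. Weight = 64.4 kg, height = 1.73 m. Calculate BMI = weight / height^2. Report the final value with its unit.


height^2 = 1.73^2 = 2.9929
BMI = 64.4 / 2.9929 = 21.52 kg/m^2

21.52 kg/m^2


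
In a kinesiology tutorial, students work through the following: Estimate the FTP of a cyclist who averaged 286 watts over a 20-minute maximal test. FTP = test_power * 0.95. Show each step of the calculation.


FTP = 286 * 0.95 = 271.7 W

271.7 W
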